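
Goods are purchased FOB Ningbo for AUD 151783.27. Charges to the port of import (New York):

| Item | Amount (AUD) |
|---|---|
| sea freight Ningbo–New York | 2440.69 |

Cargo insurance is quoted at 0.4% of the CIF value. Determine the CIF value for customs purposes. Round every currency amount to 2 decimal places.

Let C be the CIF value. C = FOB price + freight + 0.4% × C
C − 0.4% × C = 151783.27 + 2440.69
0.996 × C = 154223.96
C = 154223.96 / 0.996 = 154843.33
Insurance premium = 0.4% × 154843.33 = 619.37

CIF value: AUD 154843.33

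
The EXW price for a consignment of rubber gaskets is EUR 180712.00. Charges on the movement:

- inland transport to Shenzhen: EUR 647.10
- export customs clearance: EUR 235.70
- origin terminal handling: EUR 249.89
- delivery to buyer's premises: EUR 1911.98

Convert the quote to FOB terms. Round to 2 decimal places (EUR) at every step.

FOB price: EUR 181844.69

Not relevant to the conversion: delivery — on the buyer under both terms; not part of either seller's price.
From EXW to FOB, the seller additionally bears: inland to port, export clearance, origin terminal.
FOB price = 180712.00 + 647.10 + 235.70 + 249.89 = 181844.69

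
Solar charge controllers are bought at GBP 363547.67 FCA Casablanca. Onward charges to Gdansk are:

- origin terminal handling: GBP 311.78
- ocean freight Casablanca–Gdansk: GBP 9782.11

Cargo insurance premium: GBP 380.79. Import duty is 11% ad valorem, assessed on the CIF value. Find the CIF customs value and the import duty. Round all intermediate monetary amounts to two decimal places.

CIF = FCA price + pre-shipment costs + freight + insurance
CIF = 363547.67 + 311.78 + 9782.11 + 380.79 = 374022.35
Import duty = 374022.35 × 11% = 41142.46

CIF value: GBP 374022.35; import duty: GBP 41142.46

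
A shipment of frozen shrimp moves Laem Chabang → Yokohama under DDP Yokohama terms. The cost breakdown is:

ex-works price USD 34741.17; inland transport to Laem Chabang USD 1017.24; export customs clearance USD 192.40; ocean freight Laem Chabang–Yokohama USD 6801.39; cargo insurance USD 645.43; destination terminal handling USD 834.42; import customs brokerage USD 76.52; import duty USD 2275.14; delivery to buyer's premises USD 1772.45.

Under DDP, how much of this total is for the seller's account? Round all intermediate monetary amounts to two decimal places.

Seller's account: USD 48356.16

DDP: the seller bears all costs including import duty.
Seller's account: goods 34741.17 + inland to port 1017.24 + export clearance 192.40 + freight 6801.39 + insurance 645.43 + destination terminal 834.42 + brokerage 76.52 + duty 2275.14 + delivery 1772.45 = 48356.16
Buyer's account: 0.00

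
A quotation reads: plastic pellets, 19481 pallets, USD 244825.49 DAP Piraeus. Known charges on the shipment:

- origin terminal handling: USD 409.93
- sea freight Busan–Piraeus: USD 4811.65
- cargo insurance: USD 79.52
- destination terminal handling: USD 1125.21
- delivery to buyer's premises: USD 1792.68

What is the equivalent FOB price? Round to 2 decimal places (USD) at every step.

Not relevant to the conversion: origin terminal — on the seller under both DAP and FOB; already in the DAP price and stays in the FOB price.
From DAP to FOB, the seller no longer bears: freight, insurance, destination terminal, delivery.
FOB price = 244825.49 − 4811.65 − 79.52 − 1125.21 − 1792.68 = 237016.43

FOB price: USD 237016.43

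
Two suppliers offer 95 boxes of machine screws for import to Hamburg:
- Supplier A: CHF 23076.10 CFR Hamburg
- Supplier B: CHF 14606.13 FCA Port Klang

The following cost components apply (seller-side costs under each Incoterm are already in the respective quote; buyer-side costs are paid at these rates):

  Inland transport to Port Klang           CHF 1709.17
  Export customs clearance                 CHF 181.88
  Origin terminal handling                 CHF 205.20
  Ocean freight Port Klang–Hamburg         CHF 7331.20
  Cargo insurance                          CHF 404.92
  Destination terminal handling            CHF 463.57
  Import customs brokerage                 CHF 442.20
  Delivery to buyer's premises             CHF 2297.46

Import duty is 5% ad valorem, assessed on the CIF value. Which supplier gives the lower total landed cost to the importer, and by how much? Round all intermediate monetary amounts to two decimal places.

Supplier A (CFR):
CIF value = CFR price + insurance = 23076.10 + 404.92 = 23481.02
Import duty = 23481.02 × 5% = 1174.05
Buyer bears (A): 404.92 + 463.57 + 442.20 + 2297.46 = 3608.15
Landed cost (A) = invoice 23076.10 + 3608.15 + duty 1174.05 = 27858.30
Supplier B (FCA):
CIF value = FCA price + origin terminal + freight + insurance = 14606.13 + 205.20 + 7331.20 + 404.92 = 22547.45
Import duty = 22547.45 × 5% = 1127.37
Buyer bears (B): 205.20 + 7331.20 + 404.92 + 463.57 + 442.20 + 2297.46 = 11144.55
Landed cost (B) = invoice 14606.13 + 11144.55 + duty 1127.37 = 26878.05
Difference = |27858.30 − 26878.05| = 980.25

Supplier B is cheaper by CHF 980.25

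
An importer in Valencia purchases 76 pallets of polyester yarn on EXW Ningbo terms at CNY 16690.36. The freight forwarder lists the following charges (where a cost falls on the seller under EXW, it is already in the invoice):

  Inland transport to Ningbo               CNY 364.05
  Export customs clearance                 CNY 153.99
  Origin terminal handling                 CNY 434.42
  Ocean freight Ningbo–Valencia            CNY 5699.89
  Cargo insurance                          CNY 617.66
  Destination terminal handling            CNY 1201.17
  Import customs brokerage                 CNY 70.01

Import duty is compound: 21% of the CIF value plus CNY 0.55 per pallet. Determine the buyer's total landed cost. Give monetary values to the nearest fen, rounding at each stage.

EXW: the seller makes goods available at their premises; the buyer bears all onward costs.
CIF value = EXW price + inland to port + export clearance + origin terminal + freight + insurance = 16690.36 + 364.05 + 153.99 + 434.42 + 5699.89 + 617.66 = 23960.37
Ad valorem component: 23960.37 × 21% = 5031.68
Specific component: 76 × 0.55 = 41.80
Import duty = 5031.68 + 41.80 = 5073.48
Buyer bears: inland to port 364.05 + export clearance 153.99 + origin terminal 434.42 + freight 5699.89 + insurance 617.66 + destination terminal 1201.17 + brokerage 70.01 + duty 5073.48 = 13614.67
Landed cost = invoice 16690.36 + 13614.67 = 30305.03

Total landed cost: CNY 30305.03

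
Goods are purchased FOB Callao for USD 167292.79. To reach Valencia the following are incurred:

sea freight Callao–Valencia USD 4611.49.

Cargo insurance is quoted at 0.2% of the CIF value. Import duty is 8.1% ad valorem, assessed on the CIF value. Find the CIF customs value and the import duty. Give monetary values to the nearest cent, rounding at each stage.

CIF value: USD 172248.78; import duty: USD 13952.15

Let C be the CIF value. C = FOB price + freight + 0.2% × C
C − 0.2% × C = 167292.79 + 4611.49
0.998 × C = 171904.28
C = 171904.28 / 0.998 = 172248.78
Insurance premium = 0.2% × 172248.78 = 344.50
Import duty = 172248.78 × 8.1% = 13952.15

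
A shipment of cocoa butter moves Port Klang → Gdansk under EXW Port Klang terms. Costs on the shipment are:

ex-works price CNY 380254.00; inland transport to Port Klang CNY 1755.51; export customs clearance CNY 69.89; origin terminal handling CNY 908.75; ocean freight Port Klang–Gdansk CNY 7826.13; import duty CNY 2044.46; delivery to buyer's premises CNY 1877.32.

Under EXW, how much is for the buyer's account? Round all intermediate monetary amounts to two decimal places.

EXW: the seller makes goods available at their premises; the buyer bears all onward costs.
Seller's account: goods 380254.00 = 380254.00
Buyer's account: inland to port 1755.51 + export clearance 69.89 + origin terminal 908.75 + freight 7826.13 + duty 2044.46 + delivery 1877.32 = 14482.06

Buyer's account: CNY 14482.06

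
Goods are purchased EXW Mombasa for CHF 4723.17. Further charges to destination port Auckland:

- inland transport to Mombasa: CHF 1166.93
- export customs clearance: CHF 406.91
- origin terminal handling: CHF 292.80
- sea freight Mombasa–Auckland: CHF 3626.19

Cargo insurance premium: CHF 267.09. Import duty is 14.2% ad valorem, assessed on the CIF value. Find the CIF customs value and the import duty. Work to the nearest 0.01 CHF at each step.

CIF value: CHF 10483.09; import duty: CHF 1488.60

CIF = EXW price + pre-shipment costs + freight + insurance
CIF = 4723.17 + 1166.93 + 406.91 + 292.80 + 3626.19 + 267.09 = 10483.09
Import duty = 10483.09 × 14.2% = 1488.60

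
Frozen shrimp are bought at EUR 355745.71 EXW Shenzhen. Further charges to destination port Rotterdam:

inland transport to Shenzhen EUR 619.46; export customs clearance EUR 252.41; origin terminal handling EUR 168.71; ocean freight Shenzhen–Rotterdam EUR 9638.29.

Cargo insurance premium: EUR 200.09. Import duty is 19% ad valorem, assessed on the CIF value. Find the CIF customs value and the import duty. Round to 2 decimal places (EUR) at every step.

CIF value: EUR 366624.67; import duty: EUR 69658.69

CIF = EXW price + pre-shipment costs + freight + insurance
CIF = 355745.71 + 619.46 + 252.41 + 168.71 + 9638.29 + 200.09 = 366624.67
Import duty = 366624.67 × 19% = 69658.69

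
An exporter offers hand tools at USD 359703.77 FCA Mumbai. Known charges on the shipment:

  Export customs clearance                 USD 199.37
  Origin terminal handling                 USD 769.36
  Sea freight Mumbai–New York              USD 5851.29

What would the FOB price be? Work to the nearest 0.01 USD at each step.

FOB price: USD 360473.13

Not relevant to the conversion: export clearance — on the seller under both FCA and FOB; already in the FCA price and stays in the FOB price. freight — on the buyer under both terms; not part of either seller's price.
From FCA to FOB, the seller additionally bears: origin terminal.
FOB price = 359703.77 + 769.36 = 360473.13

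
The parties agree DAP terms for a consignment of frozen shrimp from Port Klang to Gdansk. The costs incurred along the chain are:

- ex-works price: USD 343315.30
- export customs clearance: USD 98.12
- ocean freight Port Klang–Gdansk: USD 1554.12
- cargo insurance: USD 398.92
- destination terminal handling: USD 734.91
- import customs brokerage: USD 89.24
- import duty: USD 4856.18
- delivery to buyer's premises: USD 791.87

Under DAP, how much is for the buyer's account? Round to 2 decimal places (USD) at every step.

Buyer's account: USD 4945.42

DAP: the seller bears all costs to the named destination except import duty and clearance.
Seller's account: goods 343315.30 + export clearance 98.12 + freight 1554.12 + insurance 398.92 + destination terminal 734.91 + delivery 791.87 = 346893.24
Buyer's account: brokerage 89.24 + duty 4856.18 = 4945.42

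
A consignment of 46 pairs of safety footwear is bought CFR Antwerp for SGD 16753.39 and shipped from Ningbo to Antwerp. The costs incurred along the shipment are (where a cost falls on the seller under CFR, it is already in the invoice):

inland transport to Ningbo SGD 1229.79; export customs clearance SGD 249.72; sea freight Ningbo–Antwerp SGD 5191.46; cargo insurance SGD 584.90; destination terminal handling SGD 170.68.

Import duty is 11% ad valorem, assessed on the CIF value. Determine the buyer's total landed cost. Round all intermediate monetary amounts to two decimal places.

Total landed cost: SGD 19416.18

CFR: the seller pays costs through ocean freight to the destination port, but not insurance.
Already in the invoice (seller's account under CFR): inland to port, export clearance, freight — exclude.
CIF value = CFR price + insurance = 16753.39 + 584.90 = 17338.29
Import duty = 17338.29 × 11% = 1907.21
Buyer bears: insurance 584.90 + destination terminal 170.68 + duty 1907.21 = 2662.79
Landed cost = invoice 16753.39 + 2662.79 = 19416.18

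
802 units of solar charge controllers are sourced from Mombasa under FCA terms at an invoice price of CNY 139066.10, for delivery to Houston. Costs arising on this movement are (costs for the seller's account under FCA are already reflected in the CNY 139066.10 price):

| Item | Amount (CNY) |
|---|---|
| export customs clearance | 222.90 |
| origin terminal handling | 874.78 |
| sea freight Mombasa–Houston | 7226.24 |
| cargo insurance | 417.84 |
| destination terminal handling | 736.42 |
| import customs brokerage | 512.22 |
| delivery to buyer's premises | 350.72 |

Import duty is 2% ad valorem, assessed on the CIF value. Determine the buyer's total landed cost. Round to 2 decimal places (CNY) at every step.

FCA: the seller delivers export-cleared goods to the carrier; the buyer bears costs from that point.
Already in the invoice (seller's account under FCA): export clearance — exclude.
CIF value = FCA price + origin terminal + freight + insurance = 139066.10 + 874.78 + 7226.24 + 417.84 = 147584.96
Import duty = 147584.96 × 2% = 2951.70
Buyer bears: origin terminal 874.78 + freight 7226.24 + insurance 417.84 + destination terminal 736.42 + brokerage 512.22 + delivery 350.72 + duty 2951.70 = 13069.92
Landed cost = invoice 139066.10 + 13069.92 = 152136.02

Total landed cost: CNY 152136.02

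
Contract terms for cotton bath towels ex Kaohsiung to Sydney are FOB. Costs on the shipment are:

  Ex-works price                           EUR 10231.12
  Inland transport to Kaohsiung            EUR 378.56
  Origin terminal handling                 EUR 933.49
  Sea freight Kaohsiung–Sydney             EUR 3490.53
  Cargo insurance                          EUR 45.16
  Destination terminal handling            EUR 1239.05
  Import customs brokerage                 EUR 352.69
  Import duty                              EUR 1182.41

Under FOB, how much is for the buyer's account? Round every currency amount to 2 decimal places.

Buyer's account: EUR 6309.84

FOB: the seller bears costs until goods are on board at the origin port; the buyer bears freight, insurance and all costs thereafter.
Seller's account: goods 10231.12 + inland to port 378.56 + origin terminal 933.49 = 11543.17
Buyer's account: freight 3490.53 + insurance 45.16 + destination terminal 1239.05 + brokerage 352.69 + duty 1182.41 = 6309.84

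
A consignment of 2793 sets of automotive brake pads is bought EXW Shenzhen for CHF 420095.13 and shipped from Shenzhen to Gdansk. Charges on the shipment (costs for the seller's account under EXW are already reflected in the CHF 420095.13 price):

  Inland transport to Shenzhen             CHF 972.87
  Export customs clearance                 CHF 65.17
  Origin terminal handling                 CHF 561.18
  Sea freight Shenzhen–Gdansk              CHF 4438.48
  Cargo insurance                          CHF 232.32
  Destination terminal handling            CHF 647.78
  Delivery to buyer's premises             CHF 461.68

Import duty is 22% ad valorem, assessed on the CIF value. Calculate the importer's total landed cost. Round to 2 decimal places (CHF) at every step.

EXW: the seller makes goods available at their premises; the buyer bears all onward costs.
CIF value = EXW price + inland to port + export clearance + origin terminal + freight + insurance = 420095.13 + 972.87 + 65.17 + 561.18 + 4438.48 + 232.32 = 426365.15
Import duty = 426365.15 × 22% = 93800.33
Buyer bears: inland to port 972.87 + export clearance 65.17 + origin terminal 561.18 + freight 4438.48 + insurance 232.32 + destination terminal 647.78 + delivery 461.68 + duty 93800.33 = 101179.81
Landed cost = invoice 420095.13 + 101179.81 = 521274.94

Total landed cost: CHF 521274.94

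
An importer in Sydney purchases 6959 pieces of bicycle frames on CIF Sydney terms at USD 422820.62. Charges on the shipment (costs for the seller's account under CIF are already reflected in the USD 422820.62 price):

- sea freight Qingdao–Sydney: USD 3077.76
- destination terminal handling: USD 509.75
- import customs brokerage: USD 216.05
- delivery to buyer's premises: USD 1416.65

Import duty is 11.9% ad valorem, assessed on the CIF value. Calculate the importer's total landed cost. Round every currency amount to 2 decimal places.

Total landed cost: USD 475278.72

CIF: the seller pays costs through ocean freight and marine insurance to the destination port.
Already in the invoice (seller's account under CIF): freight — exclude.
The CIF price already equals the CIF value: 422820.62
Import duty = 422820.62 × 11.9% = 50315.65
Buyer bears: destination terminal 509.75 + brokerage 216.05 + delivery 1416.65 + duty 50315.65 = 52458.10
Landed cost = invoice 422820.62 + 52458.10 = 475278.72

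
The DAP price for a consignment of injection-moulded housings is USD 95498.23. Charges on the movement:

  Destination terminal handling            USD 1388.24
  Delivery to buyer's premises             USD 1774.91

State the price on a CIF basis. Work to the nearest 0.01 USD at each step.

From DAP to CIF, the seller no longer bears: destination terminal, delivery.
CIF price = 95498.23 − 1388.24 − 1774.91 = 92335.08

CIF price: USD 92335.08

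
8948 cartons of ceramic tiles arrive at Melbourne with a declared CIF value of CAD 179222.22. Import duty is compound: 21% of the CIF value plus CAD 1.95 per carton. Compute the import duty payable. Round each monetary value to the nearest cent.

Import duty: CAD 55085.27

Ad valorem component: 179222.22 × 21% = 37636.67
Specific component: 8948 × 1.95 = 17448.60
Import duty = 37636.67 + 17448.60 = 55085.27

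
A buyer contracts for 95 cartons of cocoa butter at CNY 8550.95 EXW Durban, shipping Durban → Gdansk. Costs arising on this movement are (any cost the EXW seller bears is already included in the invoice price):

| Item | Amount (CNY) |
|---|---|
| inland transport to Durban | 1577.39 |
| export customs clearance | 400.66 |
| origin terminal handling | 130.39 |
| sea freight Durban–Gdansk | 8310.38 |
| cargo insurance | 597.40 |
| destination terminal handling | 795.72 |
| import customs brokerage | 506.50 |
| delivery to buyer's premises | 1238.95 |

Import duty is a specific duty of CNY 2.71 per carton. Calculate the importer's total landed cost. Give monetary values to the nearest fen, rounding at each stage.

EXW: the seller makes goods available at their premises; the buyer bears all onward costs.
CIF value = EXW price + inland to port + export clearance + origin terminal + freight + insurance = 8550.95 + 1577.39 + 400.66 + 130.39 + 8310.38 + 597.40 = 19567.17
Import duty = 95 × 2.71 = 257.45
Buyer bears: inland to port 1577.39 + export clearance 400.66 + origin terminal 130.39 + freight 8310.38 + insurance 597.40 + destination terminal 795.72 + brokerage 506.50 + delivery 1238.95 + duty 257.45 = 13814.84
Landed cost = invoice 8550.95 + 13814.84 = 22365.79

Total landed cost: CNY 22365.79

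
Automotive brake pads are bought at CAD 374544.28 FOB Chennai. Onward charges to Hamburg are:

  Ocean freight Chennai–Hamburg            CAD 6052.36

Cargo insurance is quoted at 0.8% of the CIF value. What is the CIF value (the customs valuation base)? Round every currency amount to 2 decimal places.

Let C be the CIF value. C = FOB price + freight + 0.8% × C
C − 0.8% × C = 374544.28 + 6052.36
0.992 × C = 380596.64
C = 380596.64 / 0.992 = 383665.97
Insurance premium = 0.8% × 383665.97 = 3069.33

CIF value: CAD 383665.97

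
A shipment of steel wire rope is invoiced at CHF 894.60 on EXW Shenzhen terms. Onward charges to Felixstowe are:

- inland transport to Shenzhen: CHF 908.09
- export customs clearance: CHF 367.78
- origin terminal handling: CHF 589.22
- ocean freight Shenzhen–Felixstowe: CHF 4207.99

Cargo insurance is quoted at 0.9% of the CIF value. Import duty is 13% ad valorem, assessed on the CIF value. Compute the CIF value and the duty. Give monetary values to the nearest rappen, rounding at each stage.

CIF value: CHF 7030.96; import duty: CHF 914.02

Let C be the CIF value. C = EXW price + pre-shipment costs + freight + 0.9% × C
C − 0.9% × C = 894.60 + 908.09 + 367.78 + 589.22 + 4207.99
0.991 × C = 6967.68
C = 6967.68 / 0.991 = 7030.96
Insurance premium = 0.9% × 7030.96 = 63.28
Import duty = 7030.96 × 13% = 914.02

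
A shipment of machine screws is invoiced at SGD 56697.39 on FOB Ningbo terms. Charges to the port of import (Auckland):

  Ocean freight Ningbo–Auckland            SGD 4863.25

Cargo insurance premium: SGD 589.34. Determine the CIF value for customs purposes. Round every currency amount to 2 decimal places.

CIF = FOB price + freight + insurance
CIF = 56697.39 + 4863.25 + 589.34 = 62149.98

CIF value: SGD 62149.98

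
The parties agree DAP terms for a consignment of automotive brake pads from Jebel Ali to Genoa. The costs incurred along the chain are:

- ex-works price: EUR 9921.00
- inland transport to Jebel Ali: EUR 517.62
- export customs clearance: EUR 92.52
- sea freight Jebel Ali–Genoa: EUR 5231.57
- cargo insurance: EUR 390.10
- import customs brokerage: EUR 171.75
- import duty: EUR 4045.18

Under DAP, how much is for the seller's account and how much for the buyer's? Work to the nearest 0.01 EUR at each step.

DAP: the seller bears all costs to the named destination except import duty and clearance.
Seller's account: goods 9921.00 + inland to port 517.62 + export clearance 92.52 + freight 5231.57 + insurance 390.10 = 16152.81
Buyer's account: brokerage 171.75 + duty 4045.18 = 4216.93

Seller: EUR 16152.81; buyer: EUR 4216.93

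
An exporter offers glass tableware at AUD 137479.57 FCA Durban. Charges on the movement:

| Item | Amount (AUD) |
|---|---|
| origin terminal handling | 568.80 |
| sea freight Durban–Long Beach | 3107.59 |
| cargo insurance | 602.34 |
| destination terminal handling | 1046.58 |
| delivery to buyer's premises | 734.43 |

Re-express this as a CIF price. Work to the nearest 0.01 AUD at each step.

CIF price: AUD 141758.30

Not relevant to the conversion: destination terminal, delivery — on the buyer under both terms; not part of either seller's price.
From FCA to CIF, the seller additionally bears: origin terminal, freight, insurance.
CIF price = 137479.57 + 568.80 + 3107.59 + 602.34 = 141758.30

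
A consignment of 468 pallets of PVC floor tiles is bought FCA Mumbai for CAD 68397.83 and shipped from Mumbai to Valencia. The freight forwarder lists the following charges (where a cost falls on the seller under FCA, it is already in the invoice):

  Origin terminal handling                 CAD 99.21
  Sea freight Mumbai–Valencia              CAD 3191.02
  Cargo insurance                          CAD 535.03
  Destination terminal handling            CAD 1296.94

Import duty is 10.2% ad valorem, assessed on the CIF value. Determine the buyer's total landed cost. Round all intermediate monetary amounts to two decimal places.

Total landed cost: CAD 80886.79

FCA: the seller delivers export-cleared goods to the carrier; the buyer bears costs from that point.
CIF value = FCA price + origin terminal + freight + insurance = 68397.83 + 99.21 + 3191.02 + 535.03 = 72223.09
Import duty = 72223.09 × 10.2% = 7366.76
Buyer bears: origin terminal 99.21 + freight 3191.02 + insurance 535.03 + destination terminal 1296.94 + duty 7366.76 = 12488.96
Landed cost = invoice 68397.83 + 12488.96 = 80886.79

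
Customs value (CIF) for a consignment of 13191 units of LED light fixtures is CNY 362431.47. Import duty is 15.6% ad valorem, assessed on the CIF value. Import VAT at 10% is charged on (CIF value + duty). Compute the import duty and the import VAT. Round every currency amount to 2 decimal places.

Import duty = 362431.47 × 15.6% = 56539.31
VAT base = CIF + duty = 362431.47 + 56539.31 = 418970.78
Import VAT = 418970.78 × 10% = 41897.08

Import duty: CNY 56539.31; import VAT: CNY 41897.08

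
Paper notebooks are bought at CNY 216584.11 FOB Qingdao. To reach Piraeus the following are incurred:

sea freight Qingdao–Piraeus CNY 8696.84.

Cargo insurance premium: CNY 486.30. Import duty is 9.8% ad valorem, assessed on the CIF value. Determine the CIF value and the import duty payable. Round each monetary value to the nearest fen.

CIF = FOB price + freight + insurance
CIF = 216584.11 + 8696.84 + 486.30 = 225767.25
Import duty = 225767.25 × 9.8% = 22125.19

CIF value: CNY 225767.25; import duty: CNY 22125.19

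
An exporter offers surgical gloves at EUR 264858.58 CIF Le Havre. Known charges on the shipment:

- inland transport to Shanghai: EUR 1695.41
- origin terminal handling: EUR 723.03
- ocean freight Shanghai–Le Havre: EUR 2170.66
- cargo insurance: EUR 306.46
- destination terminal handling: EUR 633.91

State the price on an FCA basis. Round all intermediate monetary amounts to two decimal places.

FCA price: EUR 261658.43

Not relevant to the conversion: inland to port — on the seller under both CIF and FCA; already in the CIF price and stays in the FCA price. destination terminal — on the buyer under both terms; not part of either seller's price.
From CIF to FCA, the seller no longer bears: origin terminal, freight, insurance.
FCA price = 264858.58 − 723.03 − 2170.66 − 306.46 = 261658.43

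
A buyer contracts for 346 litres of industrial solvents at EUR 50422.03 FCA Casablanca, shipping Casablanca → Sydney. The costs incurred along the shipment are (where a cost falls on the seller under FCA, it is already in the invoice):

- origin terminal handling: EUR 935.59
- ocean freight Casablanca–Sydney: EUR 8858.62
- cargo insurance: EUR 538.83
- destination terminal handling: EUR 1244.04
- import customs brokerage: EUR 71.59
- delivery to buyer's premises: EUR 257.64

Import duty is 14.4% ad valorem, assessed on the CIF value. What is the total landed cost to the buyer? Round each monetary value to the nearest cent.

FCA: the seller delivers export-cleared goods to the carrier; the buyer bears costs from that point.
CIF value = FCA price + origin terminal + freight + insurance = 50422.03 + 935.59 + 8858.62 + 538.83 = 60755.07
Import duty = 60755.07 × 14.4% = 8748.73
Buyer bears: origin terminal 935.59 + freight 8858.62 + insurance 538.83 + destination terminal 1244.04 + brokerage 71.59 + delivery 257.64 + duty 8748.73 = 20655.04
Landed cost = invoice 50422.03 + 20655.04 = 71077.07

Total landed cost: EUR 71077.07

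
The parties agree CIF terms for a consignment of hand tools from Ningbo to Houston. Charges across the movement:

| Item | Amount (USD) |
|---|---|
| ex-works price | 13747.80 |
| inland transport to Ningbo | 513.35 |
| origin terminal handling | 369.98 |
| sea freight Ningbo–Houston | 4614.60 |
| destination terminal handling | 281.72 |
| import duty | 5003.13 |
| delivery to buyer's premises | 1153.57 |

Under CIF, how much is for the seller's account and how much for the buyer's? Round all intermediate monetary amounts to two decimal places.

Seller: USD 19245.73; buyer: USD 6438.42

CIF: the seller pays costs through ocean freight and marine insurance to the destination port.
Seller's account: goods 13747.80 + inland to port 513.35 + origin terminal 369.98 + freight 4614.60 = 19245.73
Buyer's account: destination terminal 281.72 + duty 5003.13 + delivery 1153.57 = 6438.42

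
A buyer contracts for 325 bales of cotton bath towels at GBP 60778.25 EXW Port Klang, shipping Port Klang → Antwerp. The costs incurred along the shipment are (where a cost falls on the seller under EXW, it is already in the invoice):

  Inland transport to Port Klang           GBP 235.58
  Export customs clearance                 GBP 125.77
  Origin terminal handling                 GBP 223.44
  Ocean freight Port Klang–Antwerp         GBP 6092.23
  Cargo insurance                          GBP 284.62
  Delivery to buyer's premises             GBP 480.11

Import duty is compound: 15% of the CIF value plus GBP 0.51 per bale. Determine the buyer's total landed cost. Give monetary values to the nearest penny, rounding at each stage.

EXW: the seller makes goods available at their premises; the buyer bears all onward costs.
CIF value = EXW price + inland to port + export clearance + origin terminal + freight + insurance = 60778.25 + 235.58 + 125.77 + 223.44 + 6092.23 + 284.62 = 67739.89
Ad valorem component: 67739.89 × 15% = 10160.98
Specific component: 325 × 0.51 = 165.75
Import duty = 10160.98 + 165.75 = 10326.73
Buyer bears: inland to port 235.58 + export clearance 125.77 + origin terminal 223.44 + freight 6092.23 + insurance 284.62 + delivery 480.11 + duty 10326.73 = 17768.48
Landed cost = invoice 60778.25 + 17768.48 = 78546.73

Total landed cost: GBP 78546.73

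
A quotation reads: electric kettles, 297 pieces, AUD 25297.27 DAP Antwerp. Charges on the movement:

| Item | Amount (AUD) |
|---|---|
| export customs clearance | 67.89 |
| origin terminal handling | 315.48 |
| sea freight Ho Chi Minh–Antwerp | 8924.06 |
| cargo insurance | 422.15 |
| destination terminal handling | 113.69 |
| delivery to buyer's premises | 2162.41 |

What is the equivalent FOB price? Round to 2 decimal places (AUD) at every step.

FOB price: AUD 13674.96

Not relevant to the conversion: export clearance, origin terminal — on the seller under both DAP and FOB; already in the DAP price and stays in the FOB price.
From DAP to FOB, the seller no longer bears: freight, insurance, destination terminal, delivery.
FOB price = 25297.27 − 8924.06 − 422.15 − 113.69 − 2162.41 = 13674.96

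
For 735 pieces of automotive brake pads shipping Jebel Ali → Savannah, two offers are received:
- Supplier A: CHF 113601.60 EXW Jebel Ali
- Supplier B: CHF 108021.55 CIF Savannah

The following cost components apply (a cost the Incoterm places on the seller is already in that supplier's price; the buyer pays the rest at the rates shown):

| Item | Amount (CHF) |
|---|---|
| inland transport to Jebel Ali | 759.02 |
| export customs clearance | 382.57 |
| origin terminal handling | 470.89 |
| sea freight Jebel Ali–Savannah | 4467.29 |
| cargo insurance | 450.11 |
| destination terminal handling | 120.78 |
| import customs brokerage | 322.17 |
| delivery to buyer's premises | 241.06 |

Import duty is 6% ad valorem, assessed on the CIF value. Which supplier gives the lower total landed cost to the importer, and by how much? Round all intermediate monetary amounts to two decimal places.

Supplier A (EXW):
CIF value = EXW price + inland to port + export clearance + origin terminal + freight + insurance = 113601.60 + 759.02 + 382.57 + 470.89 + 4467.29 + 450.11 = 120131.48
Import duty = 120131.48 × 6% = 7207.89
Buyer bears (A): 759.02 + 382.57 + 470.89 + 4467.29 + 450.11 + 120.78 + 322.17 + 241.06 = 7213.89
Landed cost (A) = invoice 113601.60 + 7213.89 + duty 7207.89 = 128023.38
Supplier B (CIF):
The CIF price already equals the CIF value: 108021.55
Import duty = 108021.55 × 6% = 6481.29
Buyer bears (B): 120.78 + 322.17 + 241.06 = 684.01
Landed cost (B) = invoice 108021.55 + 684.01 + duty 6481.29 = 115186.85
Difference = |128023.38 − 115186.85| = 12836.53

Supplier B is cheaper by CHF 12836.53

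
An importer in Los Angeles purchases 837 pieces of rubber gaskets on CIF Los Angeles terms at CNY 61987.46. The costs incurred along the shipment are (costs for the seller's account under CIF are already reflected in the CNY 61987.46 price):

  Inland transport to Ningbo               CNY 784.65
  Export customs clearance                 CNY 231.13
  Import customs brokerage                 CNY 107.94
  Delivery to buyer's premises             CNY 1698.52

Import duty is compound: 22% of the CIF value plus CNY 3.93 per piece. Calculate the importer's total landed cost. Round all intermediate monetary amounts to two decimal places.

CIF: the seller pays costs through ocean freight and marine insurance to the destination port.
Already in the invoice (seller's account under CIF): inland to port, export clearance — exclude.
The CIF price already equals the CIF value: 61987.46
Ad valorem component: 61987.46 × 22% = 13637.24
Specific component: 837 × 3.93 = 3289.41
Import duty = 13637.24 + 3289.41 = 16926.65
Buyer bears: brokerage 107.94 + delivery 1698.52 + duty 16926.65 = 18733.11
Landed cost = invoice 61987.46 + 18733.11 = 80720.57

Total landed cost: CNY 80720.57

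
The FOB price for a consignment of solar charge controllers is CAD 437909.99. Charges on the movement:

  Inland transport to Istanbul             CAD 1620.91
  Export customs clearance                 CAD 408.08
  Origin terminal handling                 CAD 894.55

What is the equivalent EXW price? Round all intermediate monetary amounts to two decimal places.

EXW price: CAD 434986.45

From FOB to EXW, the seller no longer bears: inland to port, export clearance, origin terminal.
EXW price = 437909.99 − 1620.91 − 408.08 − 894.55 = 434986.45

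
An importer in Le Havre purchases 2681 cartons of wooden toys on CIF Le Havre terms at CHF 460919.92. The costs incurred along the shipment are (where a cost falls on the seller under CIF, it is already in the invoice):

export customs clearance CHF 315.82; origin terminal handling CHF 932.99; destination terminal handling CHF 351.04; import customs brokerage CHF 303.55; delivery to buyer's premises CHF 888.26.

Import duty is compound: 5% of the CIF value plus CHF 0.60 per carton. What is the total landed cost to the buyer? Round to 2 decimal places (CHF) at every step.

Total landed cost: CHF 487117.37

CIF: the seller pays costs through ocean freight and marine insurance to the destination port.
Already in the invoice (seller's account under CIF): export clearance, origin terminal — exclude.
The CIF price already equals the CIF value: 460919.92
Ad valorem component: 460919.92 × 5% = 23046.00
Specific component: 2681 × 0.60 = 1608.60
Import duty = 23046.00 + 1608.60 = 24654.60
Buyer bears: destination terminal 351.04 + brokerage 303.55 + delivery 888.26 + duty 24654.60 = 26197.45
Landed cost = invoice 460919.92 + 26197.45 = 487117.37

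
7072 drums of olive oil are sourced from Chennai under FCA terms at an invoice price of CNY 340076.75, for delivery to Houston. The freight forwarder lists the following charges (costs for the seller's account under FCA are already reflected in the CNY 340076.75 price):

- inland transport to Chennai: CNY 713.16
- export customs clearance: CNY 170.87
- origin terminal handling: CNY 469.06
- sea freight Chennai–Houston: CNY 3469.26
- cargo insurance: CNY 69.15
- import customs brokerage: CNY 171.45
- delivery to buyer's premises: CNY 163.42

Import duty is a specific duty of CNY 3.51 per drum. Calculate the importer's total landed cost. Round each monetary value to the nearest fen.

Total landed cost: CNY 369241.81

FCA: the seller delivers export-cleared goods to the carrier; the buyer bears costs from that point.
Already in the invoice (seller's account under FCA): inland to port, export clearance — exclude.
CIF value = FCA price + origin terminal + freight + insurance = 340076.75 + 469.06 + 3469.26 + 69.15 = 344084.22
Import duty = 7072 × 3.51 = 24822.72
Buyer bears: origin terminal 469.06 + freight 3469.26 + insurance 69.15 + brokerage 171.45 + delivery 163.42 + duty 24822.72 = 29165.06
Landed cost = invoice 340076.75 + 29165.06 = 369241.81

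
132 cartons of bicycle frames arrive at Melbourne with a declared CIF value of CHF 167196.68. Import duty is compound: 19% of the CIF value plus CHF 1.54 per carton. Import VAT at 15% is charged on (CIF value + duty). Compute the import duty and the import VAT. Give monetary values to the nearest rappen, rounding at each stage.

Import duty: CHF 31970.65; import VAT: CHF 29875.10

Ad valorem component: 167196.68 × 19% = 31767.37
Specific component: 132 × 1.54 = 203.28
Import duty = 31767.37 + 203.28 = 31970.65
VAT base = CIF + duty = 167196.68 + 31970.65 = 199167.33
Import VAT = 199167.33 × 15% = 29875.10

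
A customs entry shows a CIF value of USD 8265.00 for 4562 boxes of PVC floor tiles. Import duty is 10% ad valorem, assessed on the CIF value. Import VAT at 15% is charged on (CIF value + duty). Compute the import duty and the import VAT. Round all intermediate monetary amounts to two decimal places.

Import duty: USD 826.50; import VAT: USD 1363.73

Import duty = 8265.00 × 10% = 826.50
VAT base = CIF + duty = 8265.00 + 826.50 = 9091.50
Import VAT = 9091.50 × 15% = 1363.73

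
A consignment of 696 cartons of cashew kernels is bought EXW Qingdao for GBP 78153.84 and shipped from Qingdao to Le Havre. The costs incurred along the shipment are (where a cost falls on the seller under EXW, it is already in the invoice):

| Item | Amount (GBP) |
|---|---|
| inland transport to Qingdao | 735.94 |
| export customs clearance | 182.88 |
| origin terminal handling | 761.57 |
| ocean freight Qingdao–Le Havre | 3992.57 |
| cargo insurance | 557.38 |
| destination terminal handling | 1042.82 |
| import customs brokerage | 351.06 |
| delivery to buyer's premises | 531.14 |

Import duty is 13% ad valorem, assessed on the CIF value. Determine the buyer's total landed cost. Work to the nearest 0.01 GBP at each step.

EXW: the seller makes goods available at their premises; the buyer bears all onward costs.
CIF value = EXW price + inland to port + export clearance + origin terminal + freight + insurance = 78153.84 + 735.94 + 182.88 + 761.57 + 3992.57 + 557.38 = 84384.18
Import duty = 84384.18 × 13% = 10969.94
Buyer bears: inland to port 735.94 + export clearance 182.88 + origin terminal 761.57 + freight 3992.57 + insurance 557.38 + destination terminal 1042.82 + brokerage 351.06 + delivery 531.14 + duty 10969.94 = 19125.30
Landed cost = invoice 78153.84 + 19125.30 = 97279.14

Total landed cost: GBP 97279.14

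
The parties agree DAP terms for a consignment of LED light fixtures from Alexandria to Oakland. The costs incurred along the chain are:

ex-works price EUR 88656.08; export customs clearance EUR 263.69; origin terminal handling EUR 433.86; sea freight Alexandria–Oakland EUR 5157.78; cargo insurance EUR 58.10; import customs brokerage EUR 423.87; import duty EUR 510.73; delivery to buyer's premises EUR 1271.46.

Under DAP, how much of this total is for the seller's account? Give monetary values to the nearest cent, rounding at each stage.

DAP: the seller bears all costs to the named destination except import duty and clearance.
Seller's account: goods 88656.08 + export clearance 263.69 + origin terminal 433.86 + freight 5157.78 + insurance 58.10 + delivery 1271.46 = 95840.97
Buyer's account: brokerage 423.87 + duty 510.73 = 934.60

Seller's account: EUR 95840.97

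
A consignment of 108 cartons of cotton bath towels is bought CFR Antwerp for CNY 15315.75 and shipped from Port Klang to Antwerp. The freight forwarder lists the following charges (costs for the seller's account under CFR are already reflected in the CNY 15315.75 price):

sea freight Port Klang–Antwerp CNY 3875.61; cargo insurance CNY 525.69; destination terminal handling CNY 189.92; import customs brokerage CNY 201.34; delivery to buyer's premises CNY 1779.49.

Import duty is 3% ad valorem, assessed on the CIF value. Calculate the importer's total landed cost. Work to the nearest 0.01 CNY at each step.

CFR: the seller pays costs through ocean freight to the destination port, but not insurance.
Already in the invoice (seller's account under CFR): freight — exclude.
CIF value = CFR price + insurance = 15315.75 + 525.69 = 15841.44
Import duty = 15841.44 × 3% = 475.24
Buyer bears: insurance 525.69 + destination terminal 189.92 + brokerage 201.34 + delivery 1779.49 + duty 475.24 = 3171.68
Landed cost = invoice 15315.75 + 3171.68 = 18487.43

Total landed cost: CNY 18487.43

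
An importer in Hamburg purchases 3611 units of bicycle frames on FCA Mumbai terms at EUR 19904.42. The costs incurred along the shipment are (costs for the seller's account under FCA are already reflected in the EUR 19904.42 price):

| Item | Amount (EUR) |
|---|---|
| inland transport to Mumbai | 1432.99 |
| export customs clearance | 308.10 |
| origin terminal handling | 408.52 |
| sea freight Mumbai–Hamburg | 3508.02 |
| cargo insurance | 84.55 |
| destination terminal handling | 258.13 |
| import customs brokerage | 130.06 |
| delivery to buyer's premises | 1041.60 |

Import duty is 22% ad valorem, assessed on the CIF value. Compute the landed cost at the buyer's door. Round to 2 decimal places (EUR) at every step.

Total landed cost: EUR 30594.51

FCA: the seller delivers export-cleared goods to the carrier; the buyer bears costs from that point.
Already in the invoice (seller's account under FCA): inland to port, export clearance — exclude.
CIF value = FCA price + origin terminal + freight + insurance = 19904.42 + 408.52 + 3508.02 + 84.55 = 23905.51
Import duty = 23905.51 × 22% = 5259.21
Buyer bears: origin terminal 408.52 + freight 3508.02 + insurance 84.55 + destination terminal 258.13 + brokerage 130.06 + delivery 1041.60 + duty 5259.21 = 10690.09
Landed cost = invoice 19904.42 + 10690.09 = 30594.51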